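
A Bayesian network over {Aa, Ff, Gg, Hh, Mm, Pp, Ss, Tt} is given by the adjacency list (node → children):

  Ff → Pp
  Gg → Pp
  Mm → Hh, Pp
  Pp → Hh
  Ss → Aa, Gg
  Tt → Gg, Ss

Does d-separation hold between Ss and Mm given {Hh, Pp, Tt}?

No

Enumerating the 4 paths from Ss to Mm and testing each for blocking by {Hh, Pp, Tt}:
Path 1: Ss → Gg → Pp → Hh ← Mm
  Pp is a chain here and Pp is conditioned on, so the path is blocked at Pp.
Path 2: Ss → Gg → Pp ← Mm
  Gg is a chain and Gg is not conditioned on; Pp is a collider and Pp is conditioned on, which opens it — no node blocks this path, so it is active.
Path 3: Ss ← Tt → Gg → Pp → Hh ← Mm
  Tt is a fork here and Tt is conditioned on, so the path is blocked at Tt.
Path 4: Ss ← Tt → Gg → Pp ← Mm
  Tt is a fork here and Tt is conditioned on, so the path is blocked at Tt.
Because an active path exists, Ss and Mm are not d-separated.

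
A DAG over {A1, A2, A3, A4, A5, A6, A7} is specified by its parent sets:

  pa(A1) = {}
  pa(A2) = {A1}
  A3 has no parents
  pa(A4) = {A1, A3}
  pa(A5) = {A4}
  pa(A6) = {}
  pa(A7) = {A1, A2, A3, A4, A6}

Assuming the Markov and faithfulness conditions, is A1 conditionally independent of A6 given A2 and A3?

There are 4 undirected paths between A1 and A6; checking each against the conditioning set {A2, A3}:
Path 1: A1 → A4 ← A3 → A7 ← A6
  A4 is a collider here and neither A4 nor any of its descendants is conditioned on, so the collider stays closed — the path is blocked at A4.
Path 2: A1 → A4 → A7 ← A6
  A7 is a collider here and neither A7 nor any of its descendants is conditioned on, so the collider stays closed — the path is blocked at A7.
Path 3: A1 → A2 → A7 ← A6
  A2 is a chain here and A2 is conditioned on, so the path is blocked at A2.
Path 4: A1 → A7 ← A6
  A7 is a collider here and neither A7 nor any of its descendants is conditioned on, so the collider stays closed — the path is blocked at A7.
All paths are blocked; A1 ⊥ A6 | {A2, A3} holds.

Yes — A1 and A6 are d-separated given {A2, A3}.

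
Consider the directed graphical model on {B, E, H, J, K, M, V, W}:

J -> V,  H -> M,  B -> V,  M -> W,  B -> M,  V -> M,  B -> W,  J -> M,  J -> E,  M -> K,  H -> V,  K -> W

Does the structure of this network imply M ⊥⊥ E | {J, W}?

We examine all 6 paths between M and E:
Path 1: M → K → W ← B → V ← J → E
  J is a fork here and J is conditioned on, so the path is blocked at J.
Path 2: M ← B → V ← J → E
  J is a fork here and J is conditioned on, so the path is blocked at J.
Path 3: M ← H → V ← J → E
  J is a fork here and J is conditioned on, so the path is blocked at J.
Path 4: M ← J → E
  J is a fork here and J is conditioned on, so the path is blocked at J.
Path 5: M → W ← B → V ← J → E
  J is a fork here and J is conditioned on, so the path is blocked at J.
Path 6: M ← V ← J → E
  J is a fork here and J is conditioned on, so the path is blocked at J.
Every path is blocked, so M and E are d-separated given {J, W}.

Yes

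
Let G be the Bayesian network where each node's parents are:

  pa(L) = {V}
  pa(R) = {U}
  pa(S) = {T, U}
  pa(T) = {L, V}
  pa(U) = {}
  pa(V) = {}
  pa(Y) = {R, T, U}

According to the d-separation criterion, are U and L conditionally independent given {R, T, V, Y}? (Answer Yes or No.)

6 paths connect U and L; each must be blocked for d-separation to hold:
Path 1: U → Y ← T ← L
  T is a chain here and T is conditioned on, so the path is blocked at T.
Path 2: U → Y ← T ← V → L
  T is a chain here and T is conditioned on, so the path is blocked at T.
Path 3: U → R → Y ← T ← L
  R is a chain here and R is conditioned on, so the path is blocked at R.
Path 4: U → R → Y ← T ← V → L
  R is a chain here and R is conditioned on, so the path is blocked at R.
Path 5: U → S ← T ← L
  S is a collider here and neither S nor any of its descendants is conditioned on, so the collider stays closed — the path is blocked at S.
Path 6: U → S ← T ← V → L
  S is a collider here and neither S nor any of its descendants is conditioned on, so the collider stays closed — the path is blocked at S.
Every path is blocked, so U and L are d-separated given {R, T, V, Y}.

Yes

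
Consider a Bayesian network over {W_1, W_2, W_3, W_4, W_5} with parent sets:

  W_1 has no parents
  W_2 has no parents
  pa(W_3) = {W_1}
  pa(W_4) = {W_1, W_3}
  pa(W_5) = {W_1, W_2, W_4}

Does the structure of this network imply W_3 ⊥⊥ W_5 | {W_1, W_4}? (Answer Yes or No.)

4 paths connect W_3 and W_5; each must be blocked for d-separation to hold:
Path 1: W_3 → W_4 → W_5
  W_4 is a chain here and W_4 is conditioned on, so the path is blocked at W_4.
Path 2: W_3 → W_4 ← W_1 → W_5
  W_1 is a fork here and W_1 is conditioned on, so the path is blocked at W_1.
Path 3: W_3 ← W_1 → W_5
  W_1 is a fork here and W_1 is conditioned on, so the path is blocked at W_1.
Path 4: W_3 ← W_1 → W_4 → W_5
  W_1 is a fork here and W_1 is conditioned on, so the path is blocked at W_1.
All paths are blocked; W_3 ⊥ W_5 | {W_1, W_4} holds.

Yes — W_3 and W_5 are d-separated given {W_1, W_4}.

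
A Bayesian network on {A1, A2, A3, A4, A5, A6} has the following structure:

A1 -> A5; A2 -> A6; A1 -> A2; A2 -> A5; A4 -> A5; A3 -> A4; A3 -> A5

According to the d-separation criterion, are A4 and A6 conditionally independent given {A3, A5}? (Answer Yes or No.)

4 paths connect A4 and A6; each must be blocked for d-separation to hold:
  1. A4 ← A3 → A5 ← A2 → A6 — A3:fork[blocks]; A5:collider[open]; A2:fork[open] ⇒ blocked
  2. A4 ← A3 → A5 ← A1 → A2 → A6 — A3:fork[blocks]; A5:collider[open]; A1:fork[open]; A2:chain[open] ⇒ blocked
  3. A4 → A5 ← A2 → A6 — A5:collider[open]; A2:fork[open] ⇒ active
  4. A4 → A5 ← A1 → A2 → A6 — A5:collider[open]; A1:fork[open]; A2:chain[open] ⇒ active
Because an active path exists, A4 and A6 are not d-separated.

No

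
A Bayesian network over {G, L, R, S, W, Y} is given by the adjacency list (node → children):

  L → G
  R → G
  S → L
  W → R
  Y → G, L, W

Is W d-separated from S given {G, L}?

Enumerating the 4 paths from W to S and testing each for blocking by {G, L}:
Path 1: W → R → G ← Y → L ← S
  R is a chain and R is not conditioned on; G is a collider and G is conditioned on, which opens it; Y is a fork and Y is not conditioned on; L is a collider and L is conditioned on, which opens it — no node blocks this path, so it is active.
Path 2: W → R → G ← L ← S
  L is a chain here and L is conditioned on, so the path is blocked at L.
Path 3: W ← Y → G ← L ← S
  L is a chain here and L is conditioned on, so the path is blocked at L.
Path 4: W ← Y → L ← S
  Y is a fork and Y is not conditioned on; L is a collider and L is conditioned on, which opens it — no node blocks this path, so it is active.
Since the path W → R → G ← Y → L ← S is active, W and S are not d-separated given {G, L}.

No — W and S are not d-separated given {G, L}.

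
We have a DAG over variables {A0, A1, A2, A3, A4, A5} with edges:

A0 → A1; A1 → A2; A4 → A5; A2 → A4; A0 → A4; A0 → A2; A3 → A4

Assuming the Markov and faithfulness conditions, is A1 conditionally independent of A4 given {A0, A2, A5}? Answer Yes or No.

Yes

Enumerating the 4 paths from A1 to A4 and testing each for blocking by {A0, A2, A5}:
Path 1: A1 ← A0 → A4
  A0 is a fork here and A0 is conditioned on, so the path is blocked at A0.
Path 2: A1 ← A0 → A2 → A4
  A0 is a fork here and A0 is conditioned on, so the path is blocked at A0.
Path 3: A1 → A2 → A4
  A2 is a chain here and A2 is conditioned on, so the path is blocked at A2.
Path 4: A1 → A2 ← A0 → A4
  A0 is a fork here and A0 is conditioned on, so the path is blocked at A0.
Every path is blocked, so A1 and A4 are d-separated given {A0, A2, A5}.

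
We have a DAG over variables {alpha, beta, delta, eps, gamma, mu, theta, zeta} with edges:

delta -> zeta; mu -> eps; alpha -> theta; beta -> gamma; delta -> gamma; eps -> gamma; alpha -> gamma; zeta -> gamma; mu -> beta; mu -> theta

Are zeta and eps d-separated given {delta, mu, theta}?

Yes

We examine all 6 paths between zeta and eps:
Path 1: zeta ← delta → gamma ← alpha → theta ← mu → eps
  delta is a fork here and delta is conditioned on, so the path is blocked at delta.
Path 2: zeta ← delta → gamma ← eps
  delta is a fork here and delta is conditioned on, so the path is blocked at delta.
Path 3: zeta ← delta → gamma ← beta ← mu → eps
  delta is a fork here and delta is conditioned on, so the path is blocked at delta.
Path 4: zeta → gamma ← alpha → theta ← mu → eps
  gamma is a collider here and neither gamma nor any of its descendants is conditioned on, so the collider stays closed — the path is blocked at gamma.
Path 5: zeta → gamma ← eps
  gamma is a collider here and neither gamma nor any of its descendants is conditioned on, so the collider stays closed — the path is blocked at gamma.
Path 6: zeta → gamma ← beta ← mu → eps
  gamma is a collider here and neither gamma nor any of its descendants is conditioned on, so the collider stays closed — the path is blocked at gamma.
All paths are blocked; zeta ⊥ eps | {delta, mu, theta} holds.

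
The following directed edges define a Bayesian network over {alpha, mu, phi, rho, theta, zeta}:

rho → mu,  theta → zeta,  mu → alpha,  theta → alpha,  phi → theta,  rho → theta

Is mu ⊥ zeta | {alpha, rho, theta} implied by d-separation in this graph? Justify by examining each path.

Enumerating the 2 paths from mu to zeta and testing each for blocking by {alpha, rho, theta}:
Path 1: mu ← rho → theta → zeta
  rho is a fork here and rho is conditioned on, so the path is blocked at rho.
Path 2: mu → alpha ← theta → zeta
  theta is a fork here and theta is conditioned on, so the path is blocked at theta.
All paths are blocked; mu ⊥ zeta | {alpha, rho, theta} holds.

Yes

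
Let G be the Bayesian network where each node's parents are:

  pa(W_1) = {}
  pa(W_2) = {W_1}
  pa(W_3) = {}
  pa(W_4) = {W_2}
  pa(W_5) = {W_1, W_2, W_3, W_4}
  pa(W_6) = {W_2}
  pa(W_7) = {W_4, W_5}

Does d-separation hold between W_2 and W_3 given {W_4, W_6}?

Yes

We examine all 4 paths between W_2 and W_3:
Path 1: W_2 → W_5 ← W_3
  W_5 is a collider here and neither W_5 nor any of its descendants is conditioned on, so the collider stays closed — the path is blocked at W_5.
Path 2: W_2 ← W_1 → W_5 ← W_3
  W_5 is a collider here and neither W_5 nor any of its descendants is conditioned on, so the collider stays closed — the path is blocked at W_5.
Path 3: W_2 → W_4 → W_5 ← W_3
  W_4 is a chain here and W_4 is conditioned on, so the path is blocked at W_4.
Path 4: W_2 → W_4 → W_7 ← W_5 ← W_3
  W_4 is a chain here and W_4 is conditioned on, so the path is blocked at W_4.
Every path is blocked, so W_2 and W_3 are d-separated given {W_4, W_6}.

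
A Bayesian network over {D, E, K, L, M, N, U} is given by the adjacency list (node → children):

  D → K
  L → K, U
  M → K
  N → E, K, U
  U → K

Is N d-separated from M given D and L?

There are 3 undirected paths between N and M; checking each against the conditioning set {D, L}:
  1. N → U → K ← M — U:chain[open]; K:collider[blocks] ⇒ blocked
  2. N → U ← L → K ← M — U:collider[blocks]; L:fork[blocks]; K:collider[blocks] ⇒ blocked
  3. N → K ← M — K:collider[blocks] ⇒ blocked
Since every path is blocked, d-separation holds.

Yes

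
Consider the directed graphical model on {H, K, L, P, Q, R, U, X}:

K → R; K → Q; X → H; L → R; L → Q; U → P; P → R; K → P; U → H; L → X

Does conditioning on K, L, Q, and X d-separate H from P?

No

We examine all 5 paths between H and P:
  1. H ← U → P — U:fork[open] ⇒ active
  2. H ← X ← L → R ← K → P — X:chain[blocks]; L:fork[blocks]; R:collider[blocks]; K:fork[blocks] ⇒ blocked
  3. H ← X ← L → R ← P — X:chain[blocks]; L:fork[blocks]; R:collider[blocks] ⇒ blocked
  4. H ← X ← L → Q ← K → R ← P — X:chain[blocks]; L:fork[blocks]; Q:collider[open]; K:fork[blocks]; R:collider[blocks] ⇒ blocked
  5. H ← X ← L → Q ← K → P — X:chain[blocks]; L:fork[blocks]; Q:collider[open]; K:fork[blocks] ⇒ blocked
Because an active path exists, H and P are not d-separated.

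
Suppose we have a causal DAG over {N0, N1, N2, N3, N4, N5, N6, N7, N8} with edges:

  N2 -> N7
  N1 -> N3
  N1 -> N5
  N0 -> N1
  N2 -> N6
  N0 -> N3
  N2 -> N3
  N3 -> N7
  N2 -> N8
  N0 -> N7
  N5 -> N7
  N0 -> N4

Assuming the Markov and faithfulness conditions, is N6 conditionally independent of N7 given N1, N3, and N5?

6 paths connect N6 and N7; each must be blocked for d-separation to hold:
Path 1: N6 ← N2 → N7
  N2 is a fork and N2 is not conditioned on — no node blocks this path, so it is active.
Path 2: N6 ← N2 → N3 ← N0 → N7
  N2 is a fork and N2 is not conditioned on; N3 is a collider and N3 is conditioned on, which opens it; N0 is a fork and N0 is not conditioned on — no node blocks this path, so it is active.
Path 3: N6 ← N2 → N3 ← N0 → N1 → N5 → N7
  N1 is a chain here and N1 is conditioned on, so the path is blocked at N1.
Path 4: N6 ← N2 → N3 → N7
  N3 is a chain here and N3 is conditioned on, so the path is blocked at N3.
Path 5: N6 ← N2 → N3 ← N1 → N5 → N7
  N1 is a fork here and N1 is conditioned on, so the path is blocked at N1.
Path 6: N6 ← N2 → N3 ← N1 ← N0 → N7
  N1 is a chain here and N1 is conditioned on, so the path is blocked at N1.
Because an active path exists, N6 and N7 are not d-separated.

No — N6 and N7 are not d-separated given {N1, N3, N5}.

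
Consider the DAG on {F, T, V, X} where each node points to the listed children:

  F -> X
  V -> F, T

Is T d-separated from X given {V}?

The only undirected path from T to X is:
  1. T ← V → F → X — V:fork[blocks]; F:chain[open] ⇒ blocked
Every path is blocked, so T and X are d-separated given {V}.

Yes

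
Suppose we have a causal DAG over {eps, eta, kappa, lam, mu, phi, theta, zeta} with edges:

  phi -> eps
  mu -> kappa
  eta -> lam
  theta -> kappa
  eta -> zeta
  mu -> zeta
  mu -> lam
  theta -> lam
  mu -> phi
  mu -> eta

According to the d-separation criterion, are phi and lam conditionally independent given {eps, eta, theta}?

4 paths connect phi and lam; each must be blocked for d-separation to hold:
Path 1: phi ← mu → zeta ← eta → lam
  zeta is a collider here and neither zeta nor any of its descendants is conditioned on, so the collider stays closed — the path is blocked at zeta.
Path 2: phi ← mu → lam
  mu is a fork and mu is not conditioned on — no node blocks this path, so it is active.
Path 3: phi ← mu → kappa ← theta → lam
  kappa is a collider here and neither kappa nor any of its descendants is conditioned on, so the collider stays closed — the path is blocked at kappa.
Path 4: phi ← mu → eta → lam
  eta is a chain here and eta is conditioned on, so the path is blocked at eta.
Since the path phi ← mu → lam is active, phi and lam are not d-separated given {eps, eta, theta}.

No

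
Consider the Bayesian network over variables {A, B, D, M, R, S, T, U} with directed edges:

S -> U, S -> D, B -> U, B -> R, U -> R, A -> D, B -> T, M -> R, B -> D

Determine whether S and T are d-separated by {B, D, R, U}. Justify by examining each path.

Yes

There are 3 undirected paths between S and T; checking each against the conditioning set {B, D, R, U}:
Path 1: S → U ← B → T
  B is a fork here and B is conditioned on, so the path is blocked at B.
Path 2: S → U → R ← B → T
  U is a chain here and U is conditioned on, so the path is blocked at U.
Path 3: S → D ← B → T
  B is a fork here and B is conditioned on, so the path is blocked at B.
All paths are blocked; S ⊥ T | {B, D, R, U} holds.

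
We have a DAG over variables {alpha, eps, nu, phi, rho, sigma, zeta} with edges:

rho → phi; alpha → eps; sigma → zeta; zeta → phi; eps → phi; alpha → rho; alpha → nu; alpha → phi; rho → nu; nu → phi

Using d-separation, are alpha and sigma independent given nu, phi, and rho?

No

We examine all 6 paths between alpha and sigma:
Path 1: alpha → eps → phi ← zeta ← sigma
  eps is a chain and eps is not conditioned on; phi is a collider and phi is conditioned on, which opens it; zeta is a chain and zeta is not conditioned on — no node blocks this path, so it is active.
Path 2: alpha → rho → phi ← zeta ← sigma
  rho is a chain here and rho is conditioned on, so the path is blocked at rho.
Path 3: alpha → rho → nu → phi ← zeta ← sigma
  rho is a chain here and rho is conditioned on, so the path is blocked at rho.
Path 4: alpha → phi ← zeta ← sigma
  phi is a collider and phi is conditioned on, which opens it; zeta is a chain and zeta is not conditioned on — no node blocks this path, so it is active.
Path 5: alpha → nu ← rho → phi ← zeta ← sigma
  rho is a fork here and rho is conditioned on, so the path is blocked at rho.
Path 6: alpha → nu → phi ← zeta ← sigma
  nu is a chain here and nu is conditioned on, so the path is blocked at nu.
Because an active path exists, alpha and sigma are not d-separated.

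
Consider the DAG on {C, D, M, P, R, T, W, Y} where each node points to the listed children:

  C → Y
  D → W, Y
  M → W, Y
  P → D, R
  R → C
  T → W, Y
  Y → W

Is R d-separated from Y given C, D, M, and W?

Yes — R and Y are d-separated given {C, D, M, W}.

There are 5 undirected paths between R and Y; checking each against the conditioning set {C, D, M, W}:
  1. R → C → Y — C:chain[blocks] ⇒ blocked
  2. R ← P → D → W ← M → Y — P:fork[open]; D:chain[blocks]; W:collider[open]; M:fork[blocks] ⇒ blocked
  3. R ← P → D → W ← T → Y — P:fork[open]; D:chain[blocks]; W:collider[open]; T:fork[open] ⇒ blocked
  4. R ← P → D → W ← Y — P:fork[open]; D:chain[blocks]; W:collider[open] ⇒ blocked
  5. R ← P → D → Y — P:fork[open]; D:chain[blocks] ⇒ blocked
Every path is blocked, so R and Y are d-separated given {C, D, M, W}.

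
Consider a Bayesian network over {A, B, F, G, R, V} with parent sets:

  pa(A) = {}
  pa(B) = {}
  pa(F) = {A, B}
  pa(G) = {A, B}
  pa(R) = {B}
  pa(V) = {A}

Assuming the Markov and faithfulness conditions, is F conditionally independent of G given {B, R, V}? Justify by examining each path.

Enumerating the 2 paths from F to G and testing each for blocking by {B, R, V}:
Path 1: F ← B → G
  B is a fork here and B is conditioned on, so the path is blocked at B.
Path 2: F ← A → G
  A is a fork and A is not conditioned on — no node blocks this path, so it is active.
Because an active path exists, F and G are not d-separated.

No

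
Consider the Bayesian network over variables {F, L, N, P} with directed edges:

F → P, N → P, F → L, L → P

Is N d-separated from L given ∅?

Yes

2 paths connect N and L; each must be blocked for d-separation to hold:
Path 1: N → P ← L
  P is a collider here and neither P nor any of its descendants is conditioned on, so the collider stays closed — the path is blocked at P.
Path 2: N → P ← F → L
  P is a collider here and neither P nor any of its descendants is conditioned on, so the collider stays closed — the path is blocked at P.
Every path is blocked, so N and L are d-separated given ∅.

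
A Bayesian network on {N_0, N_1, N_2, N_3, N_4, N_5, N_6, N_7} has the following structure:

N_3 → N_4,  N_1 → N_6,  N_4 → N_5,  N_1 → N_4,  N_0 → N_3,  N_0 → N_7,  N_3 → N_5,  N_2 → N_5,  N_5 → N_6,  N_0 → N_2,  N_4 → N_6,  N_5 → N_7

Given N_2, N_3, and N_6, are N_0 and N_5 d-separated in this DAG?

There are 6 undirected paths between N_0 and N_5; checking each against the conditioning set {N_2, N_3, N_6}:
  1. N_0 → N_2 → N_5 — N_2:chain[blocks] ⇒ blocked
  2. N_0 → N_7 ← N_5 — N_7:collider[blocks] ⇒ blocked
  3. N_0 → N_3 → N_5 — N_3:chain[blocks] ⇒ blocked
  4. N_0 → N_3 → N_4 → N_5 — N_3:chain[blocks]; N_4:chain[open] ⇒ blocked
  5. N_0 → N_3 → N_4 ← N_1 → N_6 ← N_5 — N_3:chain[blocks]; N_4:collider[open]; N_1:fork[open]; N_6:collider[open] ⇒ blocked
  6. N_0 → N_3 → N_4 → N_6 ← N_5 — N_3:chain[blocks]; N_4:chain[open]; N_6:collider[open] ⇒ blocked
All paths are blocked; N_0 ⊥ N_5 | {N_2, N_3, N_6} holds.

Yes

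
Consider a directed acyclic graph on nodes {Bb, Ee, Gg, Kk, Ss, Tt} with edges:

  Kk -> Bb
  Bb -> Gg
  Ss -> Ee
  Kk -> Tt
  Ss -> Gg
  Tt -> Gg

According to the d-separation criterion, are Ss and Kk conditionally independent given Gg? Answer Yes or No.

No — Ss and Kk are not d-separated given {Gg}.

There are 2 undirected paths between Ss and Kk; checking each against the conditioning set {Gg}:
Path 1: Ss → Gg ← Tt ← Kk
  Gg is a collider and Gg is conditioned on, which opens it; Tt is a chain and Tt is not conditioned on — no node blocks this path, so it is active.
Path 2: Ss → Gg ← Bb ← Kk
  Gg is a collider and Gg is conditioned on, which opens it; Bb is a chain and Bb is not conditioned on — no node blocks this path, so it is active.
Because an active path exists, Ss and Kk are not d-separated.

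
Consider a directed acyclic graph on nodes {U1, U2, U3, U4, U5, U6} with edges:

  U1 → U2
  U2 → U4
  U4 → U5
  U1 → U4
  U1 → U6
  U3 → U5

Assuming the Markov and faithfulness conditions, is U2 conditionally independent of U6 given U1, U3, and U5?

We examine all 2 paths between U2 and U6:
Path 1: U2 → U4 ← U1 → U6
  U1 is a fork here and U1 is conditioned on, so the path is blocked at U1.
Path 2: U2 ← U1 → U6
  U1 is a fork here and U1 is conditioned on, so the path is blocked at U1.
All paths are blocked; U2 ⊥ U6 | {U1, U3, U5} holds.

Yes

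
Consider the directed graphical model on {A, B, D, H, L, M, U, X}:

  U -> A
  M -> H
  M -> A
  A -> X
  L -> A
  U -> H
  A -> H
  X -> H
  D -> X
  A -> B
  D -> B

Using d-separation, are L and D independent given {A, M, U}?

Yes — L and D are d-separated given {A, M, U}.

5 paths connect L and D; each must be blocked for d-separation to hold:
  1. L → A ← M → H ← X ← D — A:collider[open]; M:fork[blocks]; H:collider[blocks]; X:chain[open] ⇒ blocked
  2. L → A → H ← X ← D — A:chain[blocks]; H:collider[blocks]; X:chain[open] ⇒ blocked
  3. L → A → B ← D — A:chain[blocks]; B:collider[blocks] ⇒ blocked
  4. L → A → X ← D — A:chain[blocks]; X:collider[blocks] ⇒ blocked
  5. L → A ← U → H ← X ← D — A:collider[open]; U:fork[blocks]; H:collider[blocks]; X:chain[open] ⇒ blocked
All paths are blocked; L ⊥ D | {A, M, U} holds.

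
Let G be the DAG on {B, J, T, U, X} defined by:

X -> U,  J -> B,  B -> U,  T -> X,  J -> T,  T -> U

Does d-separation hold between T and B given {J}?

Yes

Enumerating the 3 paths from T to B and testing each for blocking by {J}:
Path 1: T ← J → B
  J is a fork here and J is conditioned on, so the path is blocked at J.
Path 2: T → X → U ← B
  U is a collider here and neither U nor any of its descendants is conditioned on, so the collider stays closed — the path is blocked at U.
Path 3: T → U ← B
  U is a collider here and neither U nor any of its descendants is conditioned on, so the collider stays closed — the path is blocked at U.
Since every path is blocked, d-separation holds.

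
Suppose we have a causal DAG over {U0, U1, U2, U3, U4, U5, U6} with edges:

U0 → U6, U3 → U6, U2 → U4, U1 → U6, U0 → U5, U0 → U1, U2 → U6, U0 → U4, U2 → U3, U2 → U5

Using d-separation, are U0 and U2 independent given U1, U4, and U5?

No

6 paths connect U0 and U2; each must be blocked for d-separation to hold:
  1. U0 → U6 ← U3 ← U2 — U6:collider[blocks]; U3:chain[open] ⇒ blocked
  2. U0 → U6 ← U2 — U6:collider[blocks] ⇒ blocked
  3. U0 → U4 ← U2 — U4:collider[open] ⇒ active
  4. U0 → U1 → U6 ← U3 ← U2 — U1:chain[blocks]; U6:collider[blocks]; U3:chain[open] ⇒ blocked
  5. U0 → U1 → U6 ← U2 — U1:chain[blocks]; U6:collider[blocks] ⇒ blocked
  6. U0 → U5 ← U2 — U5:collider[open] ⇒ active
Because an active path exists, U0 and U2 are not d-separated.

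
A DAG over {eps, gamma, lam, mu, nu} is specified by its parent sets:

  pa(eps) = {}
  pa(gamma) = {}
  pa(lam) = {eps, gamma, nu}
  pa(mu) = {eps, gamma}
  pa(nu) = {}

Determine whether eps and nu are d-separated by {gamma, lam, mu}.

No

There are 2 undirected paths between eps and nu; checking each against the conditioning set {gamma, lam, mu}:
  1. eps → lam ← nu — lam:collider[open] ⇒ active
  2. eps → mu ← gamma → lam ← nu — mu:collider[open]; gamma:fork[blocks]; lam:collider[open] ⇒ blocked
Since the path eps → lam ← nu is active, eps and nu are not d-separated given {gamma, lam, mu}.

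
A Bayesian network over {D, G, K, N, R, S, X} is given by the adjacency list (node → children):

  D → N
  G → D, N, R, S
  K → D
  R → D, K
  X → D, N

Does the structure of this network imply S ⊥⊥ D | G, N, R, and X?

There are 5 undirected paths between S and D; checking each against the conditioning set {G, N, R, X}:
Path 1: S ← G → D
  G is a fork here and G is conditioned on, so the path is blocked at G.
Path 2: S ← G → N ← D
  G is a fork here and G is conditioned on, so the path is blocked at G.
Path 3: S ← G → N ← X → D
  G is a fork here and G is conditioned on, so the path is blocked at G.
Path 4: S ← G → R → D
  G is a fork here and G is conditioned on, so the path is blocked at G.
Path 5: S ← G → R → K → D
  G is a fork here and G is conditioned on, so the path is blocked at G.
Since every path is blocked, d-separation holds.

Yes — S and D are d-separated given {G, N, R, X}.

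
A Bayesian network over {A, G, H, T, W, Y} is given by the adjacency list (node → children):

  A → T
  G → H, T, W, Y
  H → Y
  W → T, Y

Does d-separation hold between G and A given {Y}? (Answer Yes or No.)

Yes

There are 4 undirected paths between G and A; checking each against the conditioning set {Y}:
Path 1: G → W → T ← A
  T is a collider here and neither T nor any of its descendants is conditioned on, so the collider stays closed — the path is blocked at T.
Path 2: G → T ← A
  T is a collider here and neither T nor any of its descendants is conditioned on, so the collider stays closed — the path is blocked at T.
Path 3: G → Y ← W → T ← A
  T is a collider here and neither T nor any of its descendants is conditioned on, so the collider stays closed — the path is blocked at T.
Path 4: G → H → Y ← W → T ← A
  T is a collider here and neither T nor any of its descendants is conditioned on, so the collider stays closed — the path is blocked at T.
All paths are blocked; G ⊥ A | {Y} holds.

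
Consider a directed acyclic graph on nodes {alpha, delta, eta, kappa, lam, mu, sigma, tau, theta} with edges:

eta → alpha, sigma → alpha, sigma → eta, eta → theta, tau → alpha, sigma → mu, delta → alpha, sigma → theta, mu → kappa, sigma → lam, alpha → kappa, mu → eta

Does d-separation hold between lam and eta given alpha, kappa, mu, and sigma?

6 paths connect lam and eta; each must be blocked for d-separation to hold:
Path 1: lam ← sigma → mu → eta
  sigma is a fork here and sigma is conditioned on, so the path is blocked at sigma.
Path 2: lam ← sigma → mu → kappa ← alpha ← eta
  sigma is a fork here and sigma is conditioned on, so the path is blocked at sigma.
Path 3: lam ← sigma → eta
  sigma is a fork here and sigma is conditioned on, so the path is blocked at sigma.
Path 4: lam ← sigma → alpha ← eta
  sigma is a fork here and sigma is conditioned on, so the path is blocked at sigma.
Path 5: lam ← sigma → alpha → kappa ← mu → eta
  sigma is a fork here and sigma is conditioned on, so the path is blocked at sigma.
Path 6: lam ← sigma → theta ← eta
  sigma is a fork here and sigma is conditioned on, so the path is blocked at sigma.
Every path is blocked, so lam and eta are d-separated given {alpha, kappa, mu, sigma}.

Yes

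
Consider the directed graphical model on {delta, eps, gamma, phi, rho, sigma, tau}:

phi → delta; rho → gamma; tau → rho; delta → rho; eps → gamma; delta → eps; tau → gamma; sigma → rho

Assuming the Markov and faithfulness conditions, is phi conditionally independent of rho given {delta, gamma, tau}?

Yes

We examine all 3 paths between phi and rho:
Path 1: phi → delta → eps → gamma ← rho
  delta is a chain here and delta is conditioned on, so the path is blocked at delta.
Path 2: phi → delta → eps → gamma ← tau → rho
  delta is a chain here and delta is conditioned on, so the path is blocked at delta.
Path 3: phi → delta → rho
  delta is a chain here and delta is conditioned on, so the path is blocked at delta.
Every path is blocked, so phi and rho are d-separated given {delta, gamma, tau}.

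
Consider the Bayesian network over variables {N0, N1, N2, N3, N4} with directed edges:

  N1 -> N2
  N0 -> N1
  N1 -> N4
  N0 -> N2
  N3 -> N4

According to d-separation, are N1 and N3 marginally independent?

Only one path connects N1 and N3:
Path 1: N1 → N4 ← N3
  N4 is a collider here and neither N4 nor any of its descendants is conditioned on, so the collider stays closed — the path is blocked at N4.
Since every path is blocked, d-separation holds.

Yes — N1 and N3 are d-separated given ∅.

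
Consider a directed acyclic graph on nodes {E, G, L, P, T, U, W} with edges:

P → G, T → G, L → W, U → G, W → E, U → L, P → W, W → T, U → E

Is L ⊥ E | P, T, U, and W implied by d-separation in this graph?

Yes

6 paths connect L and E; each must be blocked for d-separation to hold:
Path 1: L ← U → G ← P → W → E
  U is a fork here and U is conditioned on, so the path is blocked at U.
Path 2: L ← U → G ← T ← W → E
  U is a fork here and U is conditioned on, so the path is blocked at U.
Path 3: L ← U → E
  U is a fork here and U is conditioned on, so the path is blocked at U.
Path 4: L → W ← P → G ← U → E
  P is a fork here and P is conditioned on, so the path is blocked at P.
Path 5: L → W → T → G ← U → E
  W is a chain here and W is conditioned on, so the path is blocked at W.
Path 6: L → W → E
  W is a chain here and W is conditioned on, so the path is blocked at W.
All paths are blocked; L ⊥ E | {P, T, U, W} holds.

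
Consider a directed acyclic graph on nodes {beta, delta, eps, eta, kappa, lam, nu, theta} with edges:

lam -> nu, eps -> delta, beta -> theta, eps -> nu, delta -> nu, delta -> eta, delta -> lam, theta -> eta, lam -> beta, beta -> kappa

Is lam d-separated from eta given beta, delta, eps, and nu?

Yes — lam and eta are d-separated given {beta, delta, eps, nu}.

4 paths connect lam and eta; each must be blocked for d-separation to hold:
  1. lam → nu ← eps → delta → eta — nu:collider[open]; eps:fork[blocks]; delta:chain[blocks] ⇒ blocked
  2. lam → nu ← delta → eta — nu:collider[open]; delta:fork[blocks] ⇒ blocked
  3. lam ← delta → eta — delta:fork[blocks] ⇒ blocked
  4. lam → beta → theta → eta — beta:chain[blocks]; theta:chain[open] ⇒ blocked
Every path is blocked, so lam and eta are d-separated given {beta, delta, eps, nu}.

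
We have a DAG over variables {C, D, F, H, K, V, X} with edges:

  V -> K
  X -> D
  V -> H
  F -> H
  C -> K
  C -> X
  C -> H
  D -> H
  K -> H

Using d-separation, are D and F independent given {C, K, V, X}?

Yes

We examine all 4 paths between D and F:
Path 1: D ← X ← C → H ← F
  X is a chain here and X is conditioned on, so the path is blocked at X.
Path 2: D ← X ← C → K ← V → H ← F
  X is a chain here and X is conditioned on, so the path is blocked at X.
Path 3: D ← X ← C → K → H ← F
  X is a chain here and X is conditioned on, so the path is blocked at X.
Path 4: D → H ← F
  H is a collider here and neither H nor any of its descendants is conditioned on, so the collider stays closed — the path is blocked at H.
Since every path is blocked, d-separation holds.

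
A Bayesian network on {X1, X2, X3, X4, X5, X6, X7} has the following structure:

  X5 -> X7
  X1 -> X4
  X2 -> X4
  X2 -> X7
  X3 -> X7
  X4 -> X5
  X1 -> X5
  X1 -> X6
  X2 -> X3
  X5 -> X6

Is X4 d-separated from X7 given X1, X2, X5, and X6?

We examine all 5 paths between X4 and X7:
Path 1: X4 → X5 → X7
  X5 is a chain here and X5 is conditioned on, so the path is blocked at X5.
Path 2: X4 ← X2 → X7
  X2 is a fork here and X2 is conditioned on, so the path is blocked at X2.
Path 3: X4 ← X2 → X3 → X7
  X2 is a fork here and X2 is conditioned on, so the path is blocked at X2.
Path 4: X4 ← X1 → X5 → X7
  X1 is a fork here and X1 is conditioned on, so the path is blocked at X1.
Path 5: X4 ← X1 → X6 ← X5 → X7
  X1 is a fork here and X1 is conditioned on, so the path is blocked at X1.
Every path is blocked, so X4 and X7 are d-separated given {X1, X2, X5, X6}.

Yes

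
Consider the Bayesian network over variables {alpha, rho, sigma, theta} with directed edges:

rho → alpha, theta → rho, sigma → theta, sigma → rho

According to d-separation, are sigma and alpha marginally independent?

No

Enumerating the 2 paths from sigma to alpha and testing each for blocking by ∅:
  1. sigma → rho → alpha — rho:chain[open] ⇒ active
  2. sigma → theta → rho → alpha — theta:chain[open]; rho:chain[open] ⇒ active
Because an active path exists, sigma and alpha are not d-separated.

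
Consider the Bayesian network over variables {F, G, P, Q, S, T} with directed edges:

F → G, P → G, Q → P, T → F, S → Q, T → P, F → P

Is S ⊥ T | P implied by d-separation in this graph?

3 paths connect S and T; each must be blocked for d-separation to hold:
Path 1: S → Q → P → G ← F ← T
  P is a chain here and P is conditioned on, so the path is blocked at P.
Path 2: S → Q → P ← F ← T
  Q is a chain and Q is not conditioned on; P is a collider and P is conditioned on, which opens it; F is a chain and F is not conditioned on — no node blocks this path, so it is active.
Path 3: S → Q → P ← T
  Q is a chain and Q is not conditioned on; P is a collider and P is conditioned on, which opens it — no node blocks this path, so it is active.
At least one path is unblocked, so d-separation fails.

No — S and T are not d-separated given {P}.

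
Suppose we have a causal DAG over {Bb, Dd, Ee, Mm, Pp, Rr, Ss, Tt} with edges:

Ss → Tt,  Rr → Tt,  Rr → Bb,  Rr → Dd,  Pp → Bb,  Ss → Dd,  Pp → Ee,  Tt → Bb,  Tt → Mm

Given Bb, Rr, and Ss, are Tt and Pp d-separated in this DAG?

Enumerating the 3 paths from Tt to Pp and testing each for blocking by {Bb, Rr, Ss}:
Path 1: Tt → Bb ← Pp
  Bb is a collider and Bb is conditioned on, which opens it — no node blocks this path, so it is active.
Path 2: Tt ← Rr → Bb ← Pp
  Rr is a fork here and Rr is conditioned on, so the path is blocked at Rr.
Path 3: Tt ← Ss → Dd ← Rr → Bb ← Pp
  Ss is a fork here and Ss is conditioned on, so the path is blocked at Ss.
At least one path is unblocked, so d-separation fails.

No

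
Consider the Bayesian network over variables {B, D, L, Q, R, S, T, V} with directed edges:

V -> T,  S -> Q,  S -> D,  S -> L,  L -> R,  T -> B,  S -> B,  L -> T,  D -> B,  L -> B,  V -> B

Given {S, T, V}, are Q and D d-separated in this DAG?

5 paths connect Q and D; each must be blocked for d-separation to hold:
  1. Q ← S → D — S:fork[blocks] ⇒ blocked
  2. Q ← S → B ← D — S:fork[blocks]; B:collider[blocks] ⇒ blocked
  3. Q ← S → L → B ← D — S:fork[blocks]; L:chain[open]; B:collider[blocks] ⇒ blocked
  4. Q ← S → L → T ← V → B ← D — S:fork[blocks]; L:chain[open]; T:collider[open]; V:fork[blocks]; B:collider[blocks] ⇒ blocked
  5. Q ← S → L → T → B ← D — S:fork[blocks]; L:chain[open]; T:chain[blocks]; B:collider[blocks] ⇒ blocked
Since every path is blocked, d-separation holds.

Yes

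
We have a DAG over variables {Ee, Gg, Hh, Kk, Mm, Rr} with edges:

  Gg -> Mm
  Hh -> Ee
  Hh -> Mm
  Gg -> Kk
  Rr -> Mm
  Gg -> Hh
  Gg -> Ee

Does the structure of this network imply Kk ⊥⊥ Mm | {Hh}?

There are 3 undirected paths between Kk and Mm; checking each against the conditioning set {Hh}:
Path 1: Kk ← Gg → Mm
  Gg is a fork and Gg is not conditioned on — no node blocks this path, so it is active.
Path 2: Kk ← Gg → Hh → Mm
  Hh is a chain here and Hh is conditioned on, so the path is blocked at Hh.
Path 3: Kk ← Gg → Ee ← Hh → Mm
  Ee is a collider here and neither Ee nor any of its descendants is conditioned on, so the collider stays closed — the path is blocked at Ee.
Because an active path exists, Kk and Mm are not d-separated.

No — Kk and Mm are not d-separated given {Hh}.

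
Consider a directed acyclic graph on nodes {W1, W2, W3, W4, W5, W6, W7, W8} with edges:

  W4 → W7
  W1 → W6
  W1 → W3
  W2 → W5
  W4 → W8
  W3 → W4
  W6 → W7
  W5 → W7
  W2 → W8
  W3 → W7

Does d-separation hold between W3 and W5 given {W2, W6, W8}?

Yes

There are 6 undirected paths between W3 and W5; checking each against the conditioning set {W2, W6, W8}:
Path 1: W3 → W4 → W8 ← W2 → W5
  W2 is a fork here and W2 is conditioned on, so the path is blocked at W2.
Path 2: W3 → W4 → W7 ← W5
  W7 is a collider here and neither W7 nor any of its descendants is conditioned on, so the collider stays closed — the path is blocked at W7.
Path 3: W3 ← W1 → W6 → W7 ← W5
  W6 is a chain here and W6 is conditioned on, so the path is blocked at W6.
Path 4: W3 ← W1 → W6 → W7 ← W4 → W8 ← W2 → W5
  W6 is a chain here and W6 is conditioned on, so the path is blocked at W6.
Path 5: W3 → W7 ← W5
  W7 is a collider here and neither W7 nor any of its descendants is conditioned on, so the collider stays closed — the path is blocked at W7.
Path 6: W3 → W7 ← W4 → W8 ← W2 → W5
  W7 is a collider here and neither W7 nor any of its descendants is conditioned on, so the collider stays closed — the path is blocked at W7.
Since every path is blocked, d-separation holds.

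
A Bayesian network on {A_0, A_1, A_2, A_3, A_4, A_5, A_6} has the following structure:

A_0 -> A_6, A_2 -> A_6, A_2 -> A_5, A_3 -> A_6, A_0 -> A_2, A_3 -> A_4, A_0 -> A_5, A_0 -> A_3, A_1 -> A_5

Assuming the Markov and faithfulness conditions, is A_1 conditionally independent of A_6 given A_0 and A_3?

Enumerating the 6 paths from A_1 to A_6 and testing each for blocking by {A_0, A_3}:
Path 1: A_1 → A_5 ← A_0 → A_3 → A_6
  A_5 is a collider here and neither A_5 nor any of its descendants is conditioned on, so the collider stays closed — the path is blocked at A_5.
Path 2: A_1 → A_5 ← A_0 → A_2 → A_6
  A_5 is a collider here and neither A_5 nor any of its descendants is conditioned on, so the collider stays closed — the path is blocked at A_5.
Path 3: A_1 → A_5 ← A_0 → A_6
  A_5 is a collider here and neither A_5 nor any of its descendants is conditioned on, so the collider stays closed — the path is blocked at A_5.
Path 4: A_1 → A_5 ← A_2 ← A_0 → A_3 → A_6
  A_5 is a collider here and neither A_5 nor any of its descendants is conditioned on, so the collider stays closed — the path is blocked at A_5.
Path 5: A_1 → A_5 ← A_2 ← A_0 → A_6
  A_5 is a collider here and neither A_5 nor any of its descendants is conditioned on, so the collider stays closed — the path is blocked at A_5.
Path 6: A_1 → A_5 ← A_2 → A_6
  A_5 is a collider here and neither A_5 nor any of its descendants is conditioned on, so the collider stays closed — the path is blocked at A_5.
All paths are blocked; A_1 ⊥ A_6 | {A_0, A_3} holds.

Yes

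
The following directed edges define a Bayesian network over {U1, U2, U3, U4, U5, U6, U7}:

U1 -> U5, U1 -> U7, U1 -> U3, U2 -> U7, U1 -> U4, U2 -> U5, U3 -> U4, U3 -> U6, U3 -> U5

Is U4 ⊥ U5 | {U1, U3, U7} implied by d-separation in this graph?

6 paths connect U4 and U5; each must be blocked for d-separation to hold:
Path 1: U4 ← U1 → U5
  U1 is a fork here and U1 is conditioned on, so the path is blocked at U1.
Path 2: U4 ← U1 → U7 ← U2 → U5
  U1 is a fork here and U1 is conditioned on, so the path is blocked at U1.
Path 3: U4 ← U1 → U3 → U5
  U1 is a fork here and U1 is conditioned on, so the path is blocked at U1.
Path 4: U4 ← U3 → U5
  U3 is a fork here and U3 is conditioned on, so the path is blocked at U3.
Path 5: U4 ← U3 ← U1 → U5
  U3 is a chain here and U3 is conditioned on, so the path is blocked at U3.
Path 6: U4 ← U3 ← U1 → U7 ← U2 → U5
  U3 is a chain here and U3 is conditioned on, so the path is blocked at U3.
All paths are blocked; U4 ⊥ U5 | {U1, U3, U7} holds.

Yes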